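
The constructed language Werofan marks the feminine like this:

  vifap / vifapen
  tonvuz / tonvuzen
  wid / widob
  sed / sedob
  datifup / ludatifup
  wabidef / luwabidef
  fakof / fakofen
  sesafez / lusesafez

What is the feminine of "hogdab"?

"hogdab" has 2 vowels. The stems with 2 vowels (vifap → vifapen, tonvuz → tonvuzen, fakof → fakofen) add -en.
The other patterns: stems with 1 vowel add -ob; stems with 3 vowels add the prefix lu-.
So hogdab → hogdaben.

hogdaben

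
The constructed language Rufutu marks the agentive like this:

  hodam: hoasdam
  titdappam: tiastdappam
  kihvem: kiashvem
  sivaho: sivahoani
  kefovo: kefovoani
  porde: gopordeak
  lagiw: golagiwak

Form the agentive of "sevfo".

sevfoani

kihvem and porde both have last vowel 'e' yet inflect differently (kiashvem, gopordeak), so the last vowel is not what conditions the rule; the final letter is.
"sevfo" ends in -o. The stems ending in -o (sivaho → sivahoani, kefovo → kefovoani) add -ani.
The other patterns: stems ending in -m insert -as- after the first vowel; stems ending in -e or -w add go- … -ak around the stem.
So sevfo → sevfoani.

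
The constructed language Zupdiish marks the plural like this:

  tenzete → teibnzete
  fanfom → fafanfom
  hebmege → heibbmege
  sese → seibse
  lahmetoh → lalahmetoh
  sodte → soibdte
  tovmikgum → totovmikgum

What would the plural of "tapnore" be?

taibpnore

tenzete and tovmikgum both begin with t- yet inflect differently (teibnzete, totovmikgum), so the first letter is not what conditions the rule; the final letter is.
"tapnore" ends in -e. The stems ending in -e (sodte → soibdte, tenzete → teibnzete, hebmege → heibbmege) insert -ib- after the first vowel.
So tapnore → taibpnore.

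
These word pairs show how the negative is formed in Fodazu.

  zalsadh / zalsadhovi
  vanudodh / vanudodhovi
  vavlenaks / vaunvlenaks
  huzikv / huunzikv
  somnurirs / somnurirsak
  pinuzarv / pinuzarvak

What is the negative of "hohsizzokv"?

hounhsizzokv

vavlenaks and somnurirs both end in -s yet inflect differently (vaunvlenaks, somnurirsak), so the final letter is not what conditions the rule; the second-to-last letter is.
"hohsizzokv" has second-to-last letter 'k'. The stems whose second-to-last letter is 'k' (vavlenaks → vaunvlenaks, huzikv → huunzikv) insert -un- after the first vowel.
So hohsizzokv → hounhsizzokv.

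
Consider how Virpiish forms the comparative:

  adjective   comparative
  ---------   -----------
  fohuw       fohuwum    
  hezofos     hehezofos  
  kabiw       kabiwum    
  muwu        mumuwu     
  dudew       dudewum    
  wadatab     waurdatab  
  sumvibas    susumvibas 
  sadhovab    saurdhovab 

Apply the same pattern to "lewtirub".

leurwtirub

"lewtirub" ends in -b. The stems ending in -b (sadhovab → saurdhovab, wadatab → waurdatab) insert -ur- after the first vowel.
The other patterns: stems ending in -w add -um; stems ending in -s or -u repeat the first consonant+vowel as a prefix.
So lewtirub → leurwtirub.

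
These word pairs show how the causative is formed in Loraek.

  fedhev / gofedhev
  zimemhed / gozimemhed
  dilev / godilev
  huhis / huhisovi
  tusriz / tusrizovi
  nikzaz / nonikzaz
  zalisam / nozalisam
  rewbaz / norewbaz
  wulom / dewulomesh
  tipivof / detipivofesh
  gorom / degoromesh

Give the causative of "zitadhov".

dezitadhovesh

tusriz and nikzaz both end in -z yet inflect differently (tusrizovi, nonikzaz), so the final letter is not what conditions the rule; the last vowel is.
"zitadhov" has last vowel 'o'. The stems whose last vowel is 'o' (wulom → dewulomesh, tipivof → detipivofesh, gorom → degoromesh) add de- … -esh around the stem.
The other patterns: stems whose last vowel is 'e' add the prefix go-; stems whose last vowel is 'i' add -ovi; stems whose last vowel is 'a' add the prefix no-.
So zitadhov → dezitadhovesh.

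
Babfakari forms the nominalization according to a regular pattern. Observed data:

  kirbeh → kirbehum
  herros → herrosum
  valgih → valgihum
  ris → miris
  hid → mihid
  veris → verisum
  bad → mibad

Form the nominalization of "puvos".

veris and ris both end in -s yet inflect differently (verisum, miris), so the final letter is not what conditions the rule; the number of vowels is.
"puvos" has 2 vowels. The stems with 2 vowels (veris → verisum, kirbeh → kirbehum, herros → herrosum) add -um.
So puvos → puvosum.

puvosum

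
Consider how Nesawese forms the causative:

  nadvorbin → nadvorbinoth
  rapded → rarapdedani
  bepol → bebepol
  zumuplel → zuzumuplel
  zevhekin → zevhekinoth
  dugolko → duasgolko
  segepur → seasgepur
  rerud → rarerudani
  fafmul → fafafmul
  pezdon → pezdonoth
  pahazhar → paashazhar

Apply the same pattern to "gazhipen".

pezdon and bepol both have last vowel 'o' yet inflect differently (pezdonoth, bebepol), so the last vowel is not what conditions the rule; the final letter is.
"gazhipen" ends in -n. The stems ending in -n (nadvorbin → nadvorbinoth, pezdon → pezdonoth, zevhekin → zevhekinoth) add -oth.
The other patterns: stems ending in -l repeat the first consonant+vowel as a prefix; stems ending in -d add ra- … -ani around the stem; stems ending in -o or -r insert -as- after the first vowel.
So gazhipen → gazhipenoth.

gazhipenoth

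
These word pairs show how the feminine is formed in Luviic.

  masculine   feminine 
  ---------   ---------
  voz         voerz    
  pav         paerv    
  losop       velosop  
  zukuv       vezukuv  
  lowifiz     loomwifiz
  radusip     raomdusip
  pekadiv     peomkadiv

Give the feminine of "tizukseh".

pav and zukuv both end in -v yet inflect differently (paerv, vezukuv), so the final letter is not what conditions the rule; the number of vowels is.
"tizukseh" has 3 vowels. The stems with 3 vowels (lowifiz → loomwifiz, radusip → raomdusip, pekadiv → peomkadiv) insert -om- after the first vowel.
So tizukseh → tiomzukseh.

tiomzukseh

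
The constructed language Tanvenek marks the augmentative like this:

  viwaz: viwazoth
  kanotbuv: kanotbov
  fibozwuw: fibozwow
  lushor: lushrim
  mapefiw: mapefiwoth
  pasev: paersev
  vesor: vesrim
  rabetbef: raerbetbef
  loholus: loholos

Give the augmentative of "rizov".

rizvim

fibozwuw and mapefiw both end in -w yet inflect differently (fibozwow, mapefiwoth), so the final letter is not what conditions the rule; the last vowel is.
"rizov" has last vowel 'o'. The stems whose last vowel is 'o' (vesor → vesrim, lushor → lushrim) delete the last vowel and add -im.
The other patterns: stems whose last vowel is 'u' change the last vowel to 'o'; stems whose last vowel is 'a' or 'i' add -oth; stems whose last vowel is 'e' insert -er- after the first vowel.
So rizov → rizvim.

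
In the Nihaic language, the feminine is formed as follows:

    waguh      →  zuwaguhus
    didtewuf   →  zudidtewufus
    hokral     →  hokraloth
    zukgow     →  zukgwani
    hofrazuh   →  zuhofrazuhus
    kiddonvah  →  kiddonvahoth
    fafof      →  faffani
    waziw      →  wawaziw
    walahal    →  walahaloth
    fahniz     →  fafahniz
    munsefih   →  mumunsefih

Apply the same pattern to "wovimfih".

waguh and kiddonvah both end in -h yet inflect differently (zuwaguhus, kiddonvahoth), so the final letter is not what conditions the rule; the last vowel is.
"wovimfih" has last vowel 'i'. The stems whose last vowel is 'i' (munsefih → mumunsefih, waziw → wawaziw, fahniz → fafahniz) repeat the first consonant+vowel as a prefix.
The other patterns: stems whose last vowel is 'u' add zu- … -us around the stem; stems whose last vowel is 'a' add -oth; stems whose last vowel is 'o' delete the last vowel and add -ani.
So wovimfih → wowovimfih.

wowovimfih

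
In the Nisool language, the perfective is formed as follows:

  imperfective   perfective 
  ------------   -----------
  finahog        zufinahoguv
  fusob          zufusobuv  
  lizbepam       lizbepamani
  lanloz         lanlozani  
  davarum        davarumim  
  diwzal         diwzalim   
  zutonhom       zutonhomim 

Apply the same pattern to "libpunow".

libpunowani

lizbepam and davarum both end in -m yet inflect differently (lizbepamani, davarumim), so the final letter is not what conditions the rule; the first letter is.
"libpunow" begins with l-. The stems beginning with l- (lizbepam → lizbepamani, lanloz → lanlozani) add -ani.
The other patterns: stems beginning with f- add zu- … -uv around the stem; stems beginning with d- or z- add -im.
So libpunow → libpunowani.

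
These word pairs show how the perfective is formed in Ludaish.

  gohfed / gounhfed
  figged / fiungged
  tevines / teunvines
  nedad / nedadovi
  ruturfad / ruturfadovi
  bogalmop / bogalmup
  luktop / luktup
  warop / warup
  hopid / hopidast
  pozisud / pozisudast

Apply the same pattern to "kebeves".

"kebeves" has last vowel 'e'. The stems whose last vowel is 'e' (gohfed → gounhfed, figged → fiungged, tevines → teunvines) insert -un- after the first vowel.
The other patterns: stems whose last vowel is 'a' add -ovi; stems whose last vowel is 'o' change the last vowel to 'u'; stems whose last vowel is 'i' or 'u' add -ast.
So kebeves → keunbeves.

keunbeves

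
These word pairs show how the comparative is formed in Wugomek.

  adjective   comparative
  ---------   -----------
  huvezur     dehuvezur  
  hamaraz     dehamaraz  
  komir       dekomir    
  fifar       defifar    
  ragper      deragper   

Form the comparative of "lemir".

delemir

Every pair shown (huvezur → dehuvezur, hamaraz → dehamaraz, komir → dekomir, …) follows the same rule: add the prefix de-.
So lemir → delemir.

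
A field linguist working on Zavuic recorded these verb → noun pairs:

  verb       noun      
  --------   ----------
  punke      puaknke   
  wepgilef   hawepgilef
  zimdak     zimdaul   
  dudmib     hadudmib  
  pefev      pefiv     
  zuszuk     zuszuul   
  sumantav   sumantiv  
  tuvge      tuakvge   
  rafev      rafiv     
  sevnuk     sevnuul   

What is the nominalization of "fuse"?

fuakse

"fuse" ends in -e. The stems ending in -e (punke → puaknke, tuvge → tuakvge) insert -ak- after the first vowel.
So fuse → fuakse.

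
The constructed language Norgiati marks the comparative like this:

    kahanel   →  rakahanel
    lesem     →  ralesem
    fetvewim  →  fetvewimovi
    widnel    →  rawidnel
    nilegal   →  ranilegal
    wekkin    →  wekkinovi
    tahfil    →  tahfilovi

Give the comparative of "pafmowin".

tahfil and nilegal both end in -l yet inflect differently (tahfilovi, ranilegal), so the final letter is not what conditions the rule; the last vowel is.
"pafmowin" has last vowel 'i'. The stems whose last vowel is 'i' (wekkin → wekkinovi, fetvewim → fetvewimovi, tahfil → tahfilovi) add -ovi.
The other pattern: stems whose last vowel is 'a' or 'e' add the prefix ra-.
So pafmowin → pafmowinovi.

pafmowinovi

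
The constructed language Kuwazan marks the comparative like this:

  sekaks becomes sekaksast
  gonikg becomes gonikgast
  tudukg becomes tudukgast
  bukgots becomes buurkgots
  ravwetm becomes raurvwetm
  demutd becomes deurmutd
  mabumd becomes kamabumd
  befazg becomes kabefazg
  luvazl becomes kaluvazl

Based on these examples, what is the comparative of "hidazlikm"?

hidazlikmast

"hidazlikm" has second-to-last letter 'k'. The stems whose second-to-last letter is 'k' (sekaks → sekaksast, gonikg → gonikgast, tudukg → tudukgast) add -ast.
So hidazlikm → hidazlikmast.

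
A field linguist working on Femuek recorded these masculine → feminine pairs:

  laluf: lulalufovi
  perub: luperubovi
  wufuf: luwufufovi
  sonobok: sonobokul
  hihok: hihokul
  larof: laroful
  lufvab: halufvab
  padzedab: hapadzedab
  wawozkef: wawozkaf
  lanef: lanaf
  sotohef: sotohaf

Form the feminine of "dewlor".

dewlorul

"dewlor" has last vowel 'o'. The stems whose last vowel is 'o' (sonobok → sonobokul, hihok → hihokul, larof → laroful) add -ul.
So dewlor → dewlorul.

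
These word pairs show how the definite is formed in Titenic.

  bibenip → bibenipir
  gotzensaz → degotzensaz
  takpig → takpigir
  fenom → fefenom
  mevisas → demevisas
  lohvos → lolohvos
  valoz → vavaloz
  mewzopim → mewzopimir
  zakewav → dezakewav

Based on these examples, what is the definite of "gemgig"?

"gemgig" has last vowel 'i'. The stems whose last vowel is 'i' (bibenip → bibenipir, takpig → takpigir, mewzopim → mewzopimir) add -ir.
The other patterns: stems whose last vowel is 'o' repeat the first consonant+vowel as a prefix; stems whose last vowel is 'a' add the prefix de-.
So gemgig → gemgigir.

gemgigir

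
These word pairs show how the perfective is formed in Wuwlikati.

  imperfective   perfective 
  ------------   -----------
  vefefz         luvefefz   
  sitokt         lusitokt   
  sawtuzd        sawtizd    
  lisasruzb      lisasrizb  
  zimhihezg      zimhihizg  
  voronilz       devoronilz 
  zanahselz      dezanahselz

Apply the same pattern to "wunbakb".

luwunbakb

"wunbakb" has second-to-last letter 'k'. The one such stem in the data (sitokt → lusitokt) adds the prefix lu-, so the same rule applies.
The other patterns: stems whose second-to-last letter is 'z' change the last vowel to 'i'; stems whose second-to-last letter is 'l' add the prefix de-.
So wunbakb → luwunbakb.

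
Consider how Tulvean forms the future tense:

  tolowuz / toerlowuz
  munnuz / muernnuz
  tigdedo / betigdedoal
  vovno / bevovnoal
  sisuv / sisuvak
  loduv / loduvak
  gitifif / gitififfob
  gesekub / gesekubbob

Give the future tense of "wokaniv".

tolowuz and sisuv both have last vowel 'u' yet inflect differently (toerlowuz, sisuvak), so the last vowel is not what conditions the rule; the final letter is.
"wokaniv" ends in -v. The stems ending in -v (sisuv → sisuvak, loduv → loduvak) add -ak.
So wokaniv → wokanivak.

wokanivak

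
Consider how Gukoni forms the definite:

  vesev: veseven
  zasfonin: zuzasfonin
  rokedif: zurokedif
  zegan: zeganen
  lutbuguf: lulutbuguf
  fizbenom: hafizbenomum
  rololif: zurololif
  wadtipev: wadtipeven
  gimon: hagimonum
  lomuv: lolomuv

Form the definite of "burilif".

zuburilif

gimon and zasfonin both end in -n yet inflect differently (hagimonum, zuzasfonin), so the final letter is not what conditions the rule; the last vowel is.
"burilif" has last vowel 'i'. The stems whose last vowel is 'i' (zasfonin → zuzasfonin, rokedif → zurokedif, rololif → zurololif) add the prefix zu-.
The other patterns: stems whose last vowel is 'o' add ha- … -um around the stem; stems whose last vowel is 'u' repeat the first consonant+vowel as a prefix; stems whose last vowel is 'a' or 'e' add -en.
So burilif → zuburilif.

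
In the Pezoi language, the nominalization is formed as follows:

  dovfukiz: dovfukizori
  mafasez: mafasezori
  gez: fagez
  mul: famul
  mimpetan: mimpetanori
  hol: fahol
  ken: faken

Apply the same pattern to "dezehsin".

gez and dovfukiz both end in -z yet inflect differently (fagez, dovfukizori), so the final letter is not what conditions the rule; the number of vowels is.
"dezehsin" has 3 vowels. The stems with 3 vowels (dovfukiz → dovfukizori, mimpetan → mimpetanori, mafasez → mafasezori) add -ori.
The other pattern: stems with 1 vowel add the prefix fa-.
So dezehsin → dezehsinori.

dezehsinori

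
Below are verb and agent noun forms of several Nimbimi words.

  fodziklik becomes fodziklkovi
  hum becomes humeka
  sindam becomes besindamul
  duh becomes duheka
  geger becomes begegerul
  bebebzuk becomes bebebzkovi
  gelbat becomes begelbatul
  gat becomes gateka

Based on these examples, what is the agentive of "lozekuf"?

"lozekuf" has 3 vowels. The stems with 3 vowels (bebebzuk → bebebzkovi, fodziklik → fodziklkovi) delete the last vowel and add -ovi.
So lozekuf → lozekfovi.

lozekfovi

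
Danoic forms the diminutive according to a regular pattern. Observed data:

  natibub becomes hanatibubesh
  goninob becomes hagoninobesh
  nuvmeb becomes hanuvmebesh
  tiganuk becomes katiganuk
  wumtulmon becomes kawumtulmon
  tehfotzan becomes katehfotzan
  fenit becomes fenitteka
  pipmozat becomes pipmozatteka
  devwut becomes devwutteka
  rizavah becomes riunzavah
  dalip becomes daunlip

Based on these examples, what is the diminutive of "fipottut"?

natibub and tiganuk both have last vowel 'u' yet inflect differently (hanatibubesh, katiganuk), so the last vowel is not what conditions the rule; the final letter is.
"fipottut" ends in -t. The stems ending in -t (fenit → fenitteka, pipmozat → pipmozatteka, devwut → devwutteka) double the final consonant and add -eka.
The other patterns: stems ending in -b add ha- … -esh around the stem; stems ending in -k or -n add the prefix ka-; stems ending in -h or -p insert -un- after the first vowel.
So fipottut → fipottutteka.

fipottutteka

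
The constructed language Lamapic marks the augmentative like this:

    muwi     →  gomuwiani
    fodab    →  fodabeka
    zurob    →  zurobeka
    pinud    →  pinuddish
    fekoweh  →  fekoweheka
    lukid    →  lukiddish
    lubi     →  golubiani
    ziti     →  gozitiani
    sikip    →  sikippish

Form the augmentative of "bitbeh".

bitbeheka

muwi and lukid both have last vowel 'i' yet inflect differently (gomuwiani, lukiddish), so the last vowel is not what conditions the rule; the final letter is.
"bitbeh" ends in -h. The one such stem in the data (fekoweh → fekoweheka) adds -eka, so the same rule applies.
So bitbeh → bitbeheka.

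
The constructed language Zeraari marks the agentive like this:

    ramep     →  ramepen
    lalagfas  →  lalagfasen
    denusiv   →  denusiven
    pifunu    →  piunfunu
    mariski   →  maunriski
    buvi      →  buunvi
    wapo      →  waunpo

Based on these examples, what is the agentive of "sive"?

siunve

denusiv and mariski both have last vowel 'i' yet inflect differently (denusiven, maunriski), so the last vowel is not what conditions the rule; whether the stem ends in a vowel or a consonant is.
"sive" ends in a vowel. The stems ending in a vowel (pifunu → piunfunu, mariski → maunriski, buvi → buunvi) insert -un- after the first vowel.
So sive → siunve.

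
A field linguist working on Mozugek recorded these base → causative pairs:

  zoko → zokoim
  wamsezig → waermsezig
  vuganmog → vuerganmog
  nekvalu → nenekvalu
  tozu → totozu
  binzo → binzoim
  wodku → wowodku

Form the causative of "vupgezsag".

zoko and vuganmog both have last vowel 'o' yet inflect differently (zokoim, vuerganmog), so the last vowel is not what conditions the rule; the final letter is.
"vupgezsag" ends in -g. The stems ending in -g (vuganmog → vuerganmog, wamsezig → waermsezig) insert -er- after the first vowel.
So vupgezsag → vuerpgezsag.

vuerpgezsag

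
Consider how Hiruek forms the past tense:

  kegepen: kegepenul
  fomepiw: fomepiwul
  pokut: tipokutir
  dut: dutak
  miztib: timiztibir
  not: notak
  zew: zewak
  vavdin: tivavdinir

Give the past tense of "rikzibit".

rikzibitul

dut and pokut both end in -t yet inflect differently (dutak, tipokutir), so the final letter is not what conditions the rule; the number of vowels is.
"rikzibit" has 3 vowels. The stems with 3 vowels (fomepiw → fomepiwul, kegepen → kegepenul) add -ul.
So rikzibit → rikzibitul.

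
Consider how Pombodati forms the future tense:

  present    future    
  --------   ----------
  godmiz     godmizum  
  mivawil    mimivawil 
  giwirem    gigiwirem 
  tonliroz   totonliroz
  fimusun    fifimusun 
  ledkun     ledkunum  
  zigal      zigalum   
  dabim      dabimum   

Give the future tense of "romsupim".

roromsupim

dabim and giwirem both end in -m yet inflect differently (dabimum, gigiwirem), so the final letter is not what conditions the rule; the number of vowels is.
"romsupim" has 3 vowels. The stems with 3 vowels (giwirem → gigiwirem, tonliroz → totonliroz, mivawil → mimivawil) repeat the first consonant+vowel as a prefix.
The other pattern: stems with 2 vowels add -um.
So romsupim → roromsupim.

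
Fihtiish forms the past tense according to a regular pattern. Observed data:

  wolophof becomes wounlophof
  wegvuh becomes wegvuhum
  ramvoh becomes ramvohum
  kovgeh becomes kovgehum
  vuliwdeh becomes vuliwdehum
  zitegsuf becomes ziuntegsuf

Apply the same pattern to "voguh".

voguhum

"voguh" ends in -h. The stems ending in -h (wegvuh → wegvuhum, kovgeh → kovgehum, vuliwdeh → vuliwdehum) add -um.
The other pattern: stems ending in -f insert -un- after the first vowel.
So voguh → voguhum.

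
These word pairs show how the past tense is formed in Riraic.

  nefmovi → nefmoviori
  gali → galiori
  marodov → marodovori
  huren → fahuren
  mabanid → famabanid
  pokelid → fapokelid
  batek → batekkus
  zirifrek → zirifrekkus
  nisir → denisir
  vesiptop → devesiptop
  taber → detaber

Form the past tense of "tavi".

"tavi" ends in -i. The stems ending in -i (nefmovi → nefmoviori, gali → galiori) add -ori.
So tavi → taviori.

taviori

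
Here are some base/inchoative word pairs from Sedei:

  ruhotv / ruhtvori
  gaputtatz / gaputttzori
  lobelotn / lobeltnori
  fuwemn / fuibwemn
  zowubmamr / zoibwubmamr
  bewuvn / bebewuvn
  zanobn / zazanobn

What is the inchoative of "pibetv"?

pibtvori

lobelotn and fuwemn both end in -n yet inflect differently (lobeltnori, fuibwemn), so the final letter is not what conditions the rule; the second-to-last letter is.
"pibetv" has second-to-last letter 't'. The stems whose second-to-last letter is 't' (ruhotv → ruhtvori, gaputtatz → gaputttzori, lobelotn → lobeltnori) delete the last vowel and add -ori.
So pibetv → pibtvori.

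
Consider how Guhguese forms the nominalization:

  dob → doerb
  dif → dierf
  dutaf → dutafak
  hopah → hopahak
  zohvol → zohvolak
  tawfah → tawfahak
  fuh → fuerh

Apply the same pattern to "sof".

soerf

"sof" has 1 vowel. The stems with 1 vowel (fuh → fuerh, dob → doerb, dif → dierf) insert -er- after the first vowel.
So sof → soerf.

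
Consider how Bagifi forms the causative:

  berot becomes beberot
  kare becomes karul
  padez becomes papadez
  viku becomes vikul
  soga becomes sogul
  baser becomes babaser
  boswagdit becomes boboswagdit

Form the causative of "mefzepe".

kare and baser both have last vowel 'e' yet inflect differently (karul, babaser), so the last vowel is not what conditions the rule; whether the stem ends in a vowel or a consonant is.
"mefzepe" ends in a vowel. The stems ending in a vowel (kare → karul, soga → sogul, viku → vikul) drop the final letter and add -ul.
So mefzepe → mefzepul.

mefzepul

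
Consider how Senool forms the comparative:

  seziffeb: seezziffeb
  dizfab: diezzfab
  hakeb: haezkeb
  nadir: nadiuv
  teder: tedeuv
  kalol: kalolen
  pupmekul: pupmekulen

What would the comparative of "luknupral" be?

luknupralen

seziffeb and teder both have last vowel 'e' yet inflect differently (seezziffeb, tedeuv), so the last vowel is not what conditions the rule; the final letter is.
"luknupral" ends in -l. The stems ending in -l (kalol → kalolen, pupmekul → pupmekulen) add -en.
The other patterns: stems ending in -b insert -ez- after the first vowel; stems ending in -r drop the final letter and add -uv.
So luknupral → luknupralen.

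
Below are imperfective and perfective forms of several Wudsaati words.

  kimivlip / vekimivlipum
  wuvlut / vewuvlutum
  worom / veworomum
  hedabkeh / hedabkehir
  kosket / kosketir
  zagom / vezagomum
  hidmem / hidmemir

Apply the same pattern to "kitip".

hidmem and worom both end in -m yet inflect differently (hidmemir, veworomum), so the final letter is not what conditions the rule; the last vowel is.
"kitip" has last vowel 'i'. The one such stem in the data (kimivlip → vekimivlipum) adds ve- … -um around the stem, so the same rule applies.
So kitip → vekitipum.

vekitipum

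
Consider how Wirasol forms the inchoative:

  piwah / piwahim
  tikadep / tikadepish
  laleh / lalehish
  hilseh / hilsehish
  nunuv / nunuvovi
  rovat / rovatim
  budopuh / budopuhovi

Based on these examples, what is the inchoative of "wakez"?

wakezish

"wakez" has last vowel 'e'. The stems whose last vowel is 'e' (tikadep → tikadepish, laleh → lalehish, hilseh → hilsehish) add -ish.
So wakez → wakezish.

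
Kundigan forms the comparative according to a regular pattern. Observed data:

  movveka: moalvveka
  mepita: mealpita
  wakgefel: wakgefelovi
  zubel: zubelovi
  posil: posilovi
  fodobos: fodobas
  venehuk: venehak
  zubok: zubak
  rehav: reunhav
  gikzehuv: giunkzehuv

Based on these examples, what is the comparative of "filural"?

movveka and rehav both have last vowel 'a' yet inflect differently (moalvveka, reunhav), so the last vowel is not what conditions the rule; the final letter is.
"filural" ends in -l. The stems ending in -l (wakgefel → wakgefelovi, zubel → zubelovi, posil → posilovi) add -ovi.
The other patterns: stems ending in -a insert -al- after the first vowel; stems ending in -k or -s change the last vowel to 'a'; stems ending in -v insert -un- after the first vowel.
So filural → filuralovi.

filuralovi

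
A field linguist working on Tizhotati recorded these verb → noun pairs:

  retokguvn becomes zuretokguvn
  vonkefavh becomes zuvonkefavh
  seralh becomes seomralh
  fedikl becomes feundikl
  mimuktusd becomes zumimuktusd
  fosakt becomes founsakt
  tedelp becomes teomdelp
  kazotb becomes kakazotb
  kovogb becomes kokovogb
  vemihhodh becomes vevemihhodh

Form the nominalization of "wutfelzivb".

vonkefavh and seralh both end in -h yet inflect differently (zuvonkefavh, seomralh), so the final letter is not what conditions the rule; the second-to-last letter is.
"wutfelzivb" has second-to-last letter 'v'. The stems whose second-to-last letter is 'v' (retokguvn → zuretokguvn, vonkefavh → zuvonkefavh) add the prefix zu-.
The other patterns: stems whose second-to-last letter is 'l' insert -om- after the first vowel; stems whose second-to-last letter is 'k' insert -un- after the first vowel; stems whose second-to-last letter is 'd', 'g' or 't' repeat the first consonant+vowel as a prefix.
So wutfelzivb → zuwutfelzivb.

zuwutfelzivb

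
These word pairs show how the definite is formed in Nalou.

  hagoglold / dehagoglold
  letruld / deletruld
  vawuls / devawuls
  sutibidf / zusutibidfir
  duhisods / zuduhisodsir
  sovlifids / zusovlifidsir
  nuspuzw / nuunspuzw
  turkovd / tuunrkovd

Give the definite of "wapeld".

dewapeld

vawuls and duhisods both end in -s yet inflect differently (devawuls, zuduhisodsir), so the final letter is not what conditions the rule; the second-to-last letter is.
"wapeld" has second-to-last letter 'l'. The stems whose second-to-last letter is 'l' (hagoglold → dehagoglold, letruld → deletruld, vawuls → devawuls) add the prefix de-.
The other patterns: stems whose second-to-last letter is 'd' add zu- … -ir around the stem; stems whose second-to-last letter is 'v' or 'z' insert -un- after the first vowel.
So wapeld → dewapeld.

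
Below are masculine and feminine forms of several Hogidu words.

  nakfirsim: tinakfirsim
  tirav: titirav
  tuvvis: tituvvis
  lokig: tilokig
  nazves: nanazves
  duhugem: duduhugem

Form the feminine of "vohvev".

"vohvev" has last vowel 'e'. The stems whose last vowel is 'e' (nazves → nanazves, duhugem → duduhugem) repeat the first consonant+vowel as a prefix.
So vohvev → vovohvev.

vovohvev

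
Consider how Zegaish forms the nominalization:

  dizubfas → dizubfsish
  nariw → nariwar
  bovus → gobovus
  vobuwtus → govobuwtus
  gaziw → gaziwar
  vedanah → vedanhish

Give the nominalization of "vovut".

govovut

vobuwtus and dizubfas both end in -s yet inflect differently (govobuwtus, dizubfsish), so the final letter is not what conditions the rule; the last vowel is.
"vovut" has last vowel 'u'. The stems whose last vowel is 'u' (vobuwtus → govobuwtus, bovus → gobovus) add the prefix go-.
The other patterns: stems whose last vowel is 'i' add -ar; stems whose last vowel is 'a' delete the last vowel and add -ish.
So vovut → govovut.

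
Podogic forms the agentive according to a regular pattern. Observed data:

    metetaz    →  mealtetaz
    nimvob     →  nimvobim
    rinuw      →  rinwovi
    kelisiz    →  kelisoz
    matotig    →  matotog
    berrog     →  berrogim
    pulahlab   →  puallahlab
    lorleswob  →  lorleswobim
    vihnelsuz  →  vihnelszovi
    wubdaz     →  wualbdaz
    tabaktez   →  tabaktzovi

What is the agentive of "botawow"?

"botawow" has last vowel 'o'. The stems whose last vowel is 'o' (berrog → berrogim, lorleswob → lorleswobim, nimvob → nimvobim) add -im.
The other patterns: stems whose last vowel is 'i' change the last vowel to 'o'; stems whose last vowel is 'a' insert -al- after the first vowel; stems whose last vowel is 'e' or 'u' delete the last vowel and add -ovi.
So botawow → botawowim.

botawowim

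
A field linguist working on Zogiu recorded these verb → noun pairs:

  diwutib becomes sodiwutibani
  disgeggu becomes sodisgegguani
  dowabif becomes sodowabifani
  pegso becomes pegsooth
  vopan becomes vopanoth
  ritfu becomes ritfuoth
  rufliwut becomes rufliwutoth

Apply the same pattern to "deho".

sodehoani

disgeggu and ritfu both end in -u yet inflect differently (sodisgegguani, ritfuoth), so the final letter is not what conditions the rule; the first letter is.
"deho" begins with d-. The stems beginning with d- (diwutib → sodiwutibani, disgeggu → sodisgegguani, dowabif → sodowabifani) add so- … -ani around the stem.
The other pattern: stems beginning with p-, r- or v- add -oth.
So deho → sodehoani.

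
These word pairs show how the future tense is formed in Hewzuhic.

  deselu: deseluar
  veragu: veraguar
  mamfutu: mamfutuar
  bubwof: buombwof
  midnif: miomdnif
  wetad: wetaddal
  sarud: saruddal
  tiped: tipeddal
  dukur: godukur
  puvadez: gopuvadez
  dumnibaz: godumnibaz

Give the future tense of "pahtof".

deselu and sarud both have last vowel 'u' yet inflect differently (deseluar, saruddal), so the last vowel is not what conditions the rule; the final letter is.
"pahtof" ends in -f. The stems ending in -f (bubwof → buombwof, midnif → miomdnif) insert -om- after the first vowel.
The other patterns: stems ending in -u add -ar; stems ending in -d double the final consonant and add -al; stems ending in -r or -z add the prefix go-.
So pahtof → paomhtof.

paomhtof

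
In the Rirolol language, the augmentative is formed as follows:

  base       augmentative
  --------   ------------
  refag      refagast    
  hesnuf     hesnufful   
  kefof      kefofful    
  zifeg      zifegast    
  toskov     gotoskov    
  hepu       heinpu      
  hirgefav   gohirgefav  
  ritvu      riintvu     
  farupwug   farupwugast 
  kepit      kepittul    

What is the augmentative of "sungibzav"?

gosungibzav

farupwug and hesnuf both have last vowel 'u' yet inflect differently (farupwugast, hesnufful), so the last vowel is not what conditions the rule; the final letter is.
"sungibzav" ends in -v. The stems ending in -v (hirgefav → gohirgefav, toskov → gotoskov) add the prefix go-.
The other patterns: stems ending in -g add -ast; stems ending in -f or -t double the final consonant and add -ul; stems ending in -u insert -in- after the first vowel.
So sungibzav → gosungibzav.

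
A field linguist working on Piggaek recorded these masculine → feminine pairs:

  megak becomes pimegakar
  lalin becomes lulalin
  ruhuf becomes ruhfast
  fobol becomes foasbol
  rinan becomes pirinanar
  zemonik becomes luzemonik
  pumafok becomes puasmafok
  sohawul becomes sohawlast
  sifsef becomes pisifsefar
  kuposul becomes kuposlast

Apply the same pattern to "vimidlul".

pumafok and zemonik both end in -k yet inflect differently (puasmafok, luzemonik), so the final letter is not what conditions the rule; the last vowel is.
"vimidlul" has last vowel 'u'. The stems whose last vowel is 'u' (kuposul → kuposlast, ruhuf → ruhfast, sohawul → sohawlast) delete the last vowel and add -ast.
So vimidlul → vimidllast.

vimidllast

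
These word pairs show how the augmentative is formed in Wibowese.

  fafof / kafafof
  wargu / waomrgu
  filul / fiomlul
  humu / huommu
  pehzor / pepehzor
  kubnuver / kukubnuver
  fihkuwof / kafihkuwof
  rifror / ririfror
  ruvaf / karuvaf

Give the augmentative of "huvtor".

huhuvtor

fihkuwof and pehzor both have last vowel 'o' yet inflect differently (kafihkuwof, pepehzor), so the last vowel is not what conditions the rule; the final letter is.
"huvtor" ends in -r. The stems ending in -r (kubnuver → kukubnuver, pehzor → pepehzor, rifror → ririfror) repeat the first consonant+vowel as a prefix.
So huvtor → huhuvtor.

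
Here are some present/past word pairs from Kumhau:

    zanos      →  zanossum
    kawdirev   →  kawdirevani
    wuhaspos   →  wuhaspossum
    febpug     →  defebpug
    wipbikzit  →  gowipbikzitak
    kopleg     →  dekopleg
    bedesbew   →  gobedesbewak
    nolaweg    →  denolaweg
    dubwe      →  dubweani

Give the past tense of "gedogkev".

kopleg and dubwe both have last vowel 'e' yet inflect differently (dekopleg, dubweani), so the last vowel is not what conditions the rule; the final letter is.
"gedogkev" ends in -v. The one such stem in the data (kawdirev → kawdirevani) adds -ani, so the same rule applies.
So gedogkev → gedogkevani.

gedogkevani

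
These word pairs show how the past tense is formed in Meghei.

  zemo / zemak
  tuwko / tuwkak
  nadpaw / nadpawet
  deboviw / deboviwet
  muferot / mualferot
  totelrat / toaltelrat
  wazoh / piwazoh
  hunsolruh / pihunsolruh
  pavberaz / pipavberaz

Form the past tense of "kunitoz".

"kunitoz" ends in -z. The one such stem in the data (pavberaz → pipavberaz) adds the prefix pi-, so the same rule applies.
The other patterns: stems ending in -o drop the final letter and add -ak; stems ending in -w add -et; stems ending in -t insert -al- after the first vowel.
So kunitoz → pikunitoz.

pikunitoz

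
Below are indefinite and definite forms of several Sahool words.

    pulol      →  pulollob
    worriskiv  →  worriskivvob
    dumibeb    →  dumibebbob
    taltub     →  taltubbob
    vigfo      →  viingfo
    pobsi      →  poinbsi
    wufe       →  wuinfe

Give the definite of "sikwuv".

pulol and vigfo both have last vowel 'o' yet inflect differently (pulollob, viingfo), so the last vowel is not what conditions the rule; whether the stem ends in a vowel or a consonant is.
"sikwuv" ends in a consonant. The stems ending in a consonant (pulol → pulollob, worriskiv → worriskivvob, dumibeb → dumibebbob) double the final consonant and add -ob.
The other pattern: stems ending in a vowel insert -in- after the first vowel.
So sikwuv → sikwuvvob.

sikwuvvob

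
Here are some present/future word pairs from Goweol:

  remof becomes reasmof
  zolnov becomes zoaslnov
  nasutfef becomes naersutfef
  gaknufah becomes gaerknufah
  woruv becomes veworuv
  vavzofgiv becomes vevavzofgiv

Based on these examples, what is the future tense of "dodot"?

doasdot

remof and nasutfef both end in -f yet inflect differently (reasmof, naersutfef), so the final letter is not what conditions the rule; the last vowel is.
"dodot" has last vowel 'o'. The stems whose last vowel is 'o' (remof → reasmof, zolnov → zoaslnov) insert -as- after the first vowel.
So dodot → doasdot.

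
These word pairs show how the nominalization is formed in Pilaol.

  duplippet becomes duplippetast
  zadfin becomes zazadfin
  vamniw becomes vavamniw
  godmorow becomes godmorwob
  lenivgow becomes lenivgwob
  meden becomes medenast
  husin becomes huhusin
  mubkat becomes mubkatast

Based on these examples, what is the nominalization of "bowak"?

bowakast

vamniw and godmorow both end in -w yet inflect differently (vavamniw, godmorwob), so the final letter is not what conditions the rule; the last vowel is.
"bowak" has last vowel 'a'. The one such stem in the data (mubkat → mubkatast) adds -ast, so the same rule applies.
So bowak → bowakast.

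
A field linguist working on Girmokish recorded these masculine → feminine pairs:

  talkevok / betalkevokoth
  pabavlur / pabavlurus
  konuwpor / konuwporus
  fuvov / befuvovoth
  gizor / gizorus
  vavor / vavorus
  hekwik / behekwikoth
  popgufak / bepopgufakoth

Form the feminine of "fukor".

vavor and talkevok both have last vowel 'o' yet inflect differently (vavorus, betalkevokoth), so the last vowel is not what conditions the rule; the final letter is.
"fukor" ends in -r. The stems ending in -r (vavor → vavorus, gizor → gizorus, konuwpor → konuwporus) add -us.
The other pattern: stems ending in -k or -v add be- … -oth around the stem.
So fukor → fukorus.

fukorus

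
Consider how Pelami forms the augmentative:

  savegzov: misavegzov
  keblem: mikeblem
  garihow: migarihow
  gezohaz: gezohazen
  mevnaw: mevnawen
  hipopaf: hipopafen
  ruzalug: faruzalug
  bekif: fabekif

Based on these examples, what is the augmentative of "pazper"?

garihow and mevnaw both end in -w yet inflect differently (migarihow, mevnawen), so the final letter is not what conditions the rule; the last vowel is.
"pazper" has last vowel 'e'. The one such stem in the data (keblem → mikeblem) adds the prefix mi-, so the same rule applies.
The other patterns: stems whose last vowel is 'a' add -en; stems whose last vowel is 'i' or 'u' add the prefix fa-.
So pazper → mipazper.

mipazper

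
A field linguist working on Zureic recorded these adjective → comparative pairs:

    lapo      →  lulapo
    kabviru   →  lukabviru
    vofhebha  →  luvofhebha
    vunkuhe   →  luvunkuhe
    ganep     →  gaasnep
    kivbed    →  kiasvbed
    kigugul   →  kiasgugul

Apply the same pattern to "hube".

vunkuhe and ganep both have last vowel 'e' yet inflect differently (luvunkuhe, gaasnep), so the last vowel is not what conditions the rule; whether the stem ends in a vowel or a consonant is.
"hube" ends in a vowel. The stems ending in a vowel (lapo → lulapo, kabviru → lukabviru, vofhebha → luvofhebha) add the prefix lu-.
The other pattern: stems ending in a consonant insert -as- after the first vowel.
So hube → luhube.

luhube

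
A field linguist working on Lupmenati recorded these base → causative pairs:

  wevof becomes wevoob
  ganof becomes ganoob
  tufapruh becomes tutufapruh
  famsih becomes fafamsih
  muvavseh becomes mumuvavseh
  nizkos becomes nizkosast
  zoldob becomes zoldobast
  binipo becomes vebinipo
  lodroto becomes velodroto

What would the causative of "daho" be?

vedaho

wevof and nizkos both have last vowel 'o' yet inflect differently (wevoob, nizkosast), so the last vowel is not what conditions the rule; the final letter is.
"daho" ends in -o. The stems ending in -o (binipo → vebinipo, lodroto → velodroto) add the prefix ve-.
So daho → vedaho.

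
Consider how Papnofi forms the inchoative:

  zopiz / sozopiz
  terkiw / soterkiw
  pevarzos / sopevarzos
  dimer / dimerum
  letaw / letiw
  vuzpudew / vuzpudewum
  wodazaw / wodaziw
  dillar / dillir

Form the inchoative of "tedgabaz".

tedgabiz

vuzpudew and wodazaw both end in -w yet inflect differently (vuzpudewum, wodaziw), so the final letter is not what conditions the rule; the last vowel is.
"tedgabaz" has last vowel 'a'. The stems whose last vowel is 'a' (wodazaw → wodaziw, dillar → dillir, letaw → letiw) change the last vowel to 'i'.
So tedgabaz → tedgabiz.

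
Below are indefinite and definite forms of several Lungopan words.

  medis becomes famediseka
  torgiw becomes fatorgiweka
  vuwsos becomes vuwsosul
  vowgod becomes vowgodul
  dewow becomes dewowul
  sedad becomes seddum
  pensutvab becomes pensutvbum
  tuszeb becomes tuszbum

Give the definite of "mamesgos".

medis and vuwsos both end in -s yet inflect differently (famediseka, vuwsosul), so the final letter is not what conditions the rule; the last vowel is.
"mamesgos" has last vowel 'o'. The stems whose last vowel is 'o' (vuwsos → vuwsosul, vowgod → vowgodul, dewow → dewowul) add -ul.
The other patterns: stems whose last vowel is 'i' add fa- … -eka around the stem; stems whose last vowel is 'a' or 'e' delete the last vowel and add -um.
So mamesgos → mamesgosul.

mamesgosul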